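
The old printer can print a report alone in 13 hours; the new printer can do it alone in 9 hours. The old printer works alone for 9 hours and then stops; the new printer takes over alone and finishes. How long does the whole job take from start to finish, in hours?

In 9 hours the old printer does 9/13 of the job, leaving 4/13.
The new printer works at 1/9 per hour, so finishing takes 4/13 ÷ 1/9 = 36/13 hours.
Total time = 9 + 36/13 = 153/13 hours.

153/13 hours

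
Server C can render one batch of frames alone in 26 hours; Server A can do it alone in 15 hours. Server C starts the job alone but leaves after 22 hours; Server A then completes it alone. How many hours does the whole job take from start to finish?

316/13 hours

In 22 hours Server C does 22/26 = 11/13 of the job, leaving 2/13.
Server A works at 1/15 per hour, so finishing takes 2/13 ÷ 1/15 = 30/13 hours.
Total time = 22 + 30/13 = 316/13 hours.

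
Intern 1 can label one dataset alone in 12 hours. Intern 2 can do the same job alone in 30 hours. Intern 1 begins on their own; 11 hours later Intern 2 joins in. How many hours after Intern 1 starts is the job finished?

In the first 11 hours Intern 1 alone does 11/12 of the job, leaving 1/12.
Once everyone is working, combined rate: 1/12 + 1/30 = (5 + 2)/60 = 7/60 per hour.
Remaining 1/12 at 7/60 per hour takes 5/7 hours.
Total from the start = 11 + 5/7 = 82/7 hours.

82/7 hours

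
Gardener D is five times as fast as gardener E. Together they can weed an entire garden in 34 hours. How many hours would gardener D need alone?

Let gardener E's rate be r; then gardener D's rate is 5r, so together (5 + 1)r = 6r = 1/34.
Thus r = 1/204 per hour.
Gardener E alone: 204 hours; gardener D alone: 204/5 hours.

204/5 hours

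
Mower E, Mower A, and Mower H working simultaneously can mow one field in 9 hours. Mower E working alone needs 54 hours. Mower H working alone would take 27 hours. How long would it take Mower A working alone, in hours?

18 hours

Combined rate is 1/9 per hour.
Known contribution: 1/54 + 1/27 = (1 + 2)/54 = 3/54 = 1/18 per hour.
So Mower A's rate is 1/9 − 1/18 = 1/18, meaning 18 hours alone.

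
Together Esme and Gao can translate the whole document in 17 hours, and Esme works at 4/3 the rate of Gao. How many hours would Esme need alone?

119/4 hours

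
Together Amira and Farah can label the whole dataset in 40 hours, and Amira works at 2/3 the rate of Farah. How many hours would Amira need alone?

100 hours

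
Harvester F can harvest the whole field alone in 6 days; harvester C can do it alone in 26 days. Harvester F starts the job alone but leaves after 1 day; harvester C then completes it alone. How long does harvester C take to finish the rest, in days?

In 1 day harvester F does 1/6 of the job, leaving 5/6.
Harvester C works at 1/26 per day, so finishing takes 5/6 ÷ 1/26 = 65/3 days.

65/3 days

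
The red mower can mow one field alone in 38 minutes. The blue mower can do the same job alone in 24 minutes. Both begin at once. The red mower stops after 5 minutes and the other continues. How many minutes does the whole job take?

396/19 minutes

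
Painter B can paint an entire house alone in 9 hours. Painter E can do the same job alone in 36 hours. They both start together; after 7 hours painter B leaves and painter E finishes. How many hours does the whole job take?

8 hours

In the first 7 hours the combined rate is 5/36, so 35/36 of the job is done, leaving 1/36.
After painter B leaves the rate is 1/36 per hour; the remaining 1/36 takes 1 hour.
Total = 7 + 1 = 8 hours.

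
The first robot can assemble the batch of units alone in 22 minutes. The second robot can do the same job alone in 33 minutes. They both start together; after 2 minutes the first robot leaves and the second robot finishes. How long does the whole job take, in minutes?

30 minutes

In the first 2 minutes the combined rate is 5/66, so 5/33 of the job is done, leaving 28/33.
After the first robot leaves the rate is 1/33 per minute; the remaining 28/33 takes 28 minutes.
Total = 2 + 28 = 30 minutes.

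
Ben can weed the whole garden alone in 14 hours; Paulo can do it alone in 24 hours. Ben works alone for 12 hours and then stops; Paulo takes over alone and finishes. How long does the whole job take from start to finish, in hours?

108/7 hours

In 12 hours Ben does 12/14 = 6/7 of the job, leaving 1/7.
Paulo works at 1/24 per hour, so finishing takes 1/7 ÷ 1/24 = 24/7 hours.
Total time = 12 + 24/7 = 108/7 hours.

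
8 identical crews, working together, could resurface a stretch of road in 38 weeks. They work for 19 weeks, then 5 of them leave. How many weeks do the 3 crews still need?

152/3 weeks

One crew does 1/304 of the job per week.
After 19 weeks with 8 crews, 1/2 is done (1/2 left).
With 3 crews the rate is 3/304, so the rest takes 1/2 ÷ 3/304 = 152/3 weeks.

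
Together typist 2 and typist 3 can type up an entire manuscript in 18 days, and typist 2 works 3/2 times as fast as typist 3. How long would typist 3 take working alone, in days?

Let typist 3's rate be r; then typist 2's rate is (3/2)r, so together (3/2 + 1)r = (5/2)r = 1/18.
Thus r = 1/45 per day.
Typist 3 alone: 45 days; typist 2 alone: 30 days.

45 days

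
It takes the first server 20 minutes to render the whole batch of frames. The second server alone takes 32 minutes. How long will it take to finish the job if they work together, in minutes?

With two workers the combined time is the product over the sum: 20·32/(20+32) = 640/52 = 160/13 minutes.

160/13 minutes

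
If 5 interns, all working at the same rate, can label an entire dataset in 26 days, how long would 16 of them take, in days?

65/8 days

Total work is 5·26 = 130 intern-days.
With 16 interns: 130/16 = 65/8 days.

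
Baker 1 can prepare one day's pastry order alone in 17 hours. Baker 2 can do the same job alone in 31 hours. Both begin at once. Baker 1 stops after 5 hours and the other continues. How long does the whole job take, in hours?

372/17 hours

In the first 5 hours the combined rate is 48/527, so 240/527 of the job is done, leaving 287/527.
After baker 1 leaves the rate is 1/31 per hour; the remaining 287/527 takes 287/17 hours.
Total = 5 + 287/17 = 372/17 hours.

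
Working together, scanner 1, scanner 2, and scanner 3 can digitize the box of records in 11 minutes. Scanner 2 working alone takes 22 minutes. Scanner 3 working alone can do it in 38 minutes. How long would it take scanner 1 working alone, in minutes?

209/4 minutes

Combined rate is 1/11 per minute.
Known contribution: 1/22 + 1/38 = (19 + 11)/418 = 30/418 = 15/209 per minute.
So scanner 1's rate is 1/11 − 15/209 = 4/209, meaning 209/4 minutes alone.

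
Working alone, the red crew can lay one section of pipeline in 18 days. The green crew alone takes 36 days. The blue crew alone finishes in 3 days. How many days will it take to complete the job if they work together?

12/5 days

Combined rate: 1/18 + 1/36 + 1/3 = (2 + 1 + 12)/36 = 15/36 = 5/12 per day.
Time = 1 ÷ (5/12) = 12/5 days.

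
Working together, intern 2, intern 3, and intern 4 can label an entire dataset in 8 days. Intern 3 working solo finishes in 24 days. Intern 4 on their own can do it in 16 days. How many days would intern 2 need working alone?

48 days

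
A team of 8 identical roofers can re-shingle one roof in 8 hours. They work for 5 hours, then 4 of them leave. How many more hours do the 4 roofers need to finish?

6 hours

One roofer does 1/64 of the job per hour.
After 5 hours with 8 roofers, 5/8 is done (3/8 left).
With 4 roofers the rate is 4/64 = 1/16, so the rest takes 3/8 ÷ 1/16 = 6 hours.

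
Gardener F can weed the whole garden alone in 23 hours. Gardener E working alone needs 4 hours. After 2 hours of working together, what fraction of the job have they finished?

27/46

Combined rate: 1/23 + 1/4 = (4 + 23)/92 = 27/92 per hour.
In 2 hours they complete 2·27/92 = 27/46 of the job.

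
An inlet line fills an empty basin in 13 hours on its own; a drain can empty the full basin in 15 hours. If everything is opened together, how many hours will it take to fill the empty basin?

195/2 hours

Net rate = 1/13 − 1/15 = (15 − 13)/195 = 2/195 per hour.
Filling time = 1 ÷ (2/195) = 195/2 hours.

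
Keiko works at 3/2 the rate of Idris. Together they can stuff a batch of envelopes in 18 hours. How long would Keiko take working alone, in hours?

30 hours

Let Idris's rate be r; then Keiko's rate is (3/2)r, so together (3/2 + 1)r = (5/2)r = 1/18.
Thus r = 1/45 per hour.
Idris alone: 45 hours; Keiko alone: 30 hours.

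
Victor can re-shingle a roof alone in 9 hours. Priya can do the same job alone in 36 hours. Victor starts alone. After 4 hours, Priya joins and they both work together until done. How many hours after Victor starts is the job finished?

8 hours

In the first 4 hours Victor alone does 4/9 of the job, leaving 5/9.
Once everyone is working, combined rate: 1/9 + 1/36 = (4 + 1)/36 = 5/36 per hour.
Remaining 5/9 at 5/36 per hour takes 4 hours.
Total from the start = 4 + 4 = 8 hours.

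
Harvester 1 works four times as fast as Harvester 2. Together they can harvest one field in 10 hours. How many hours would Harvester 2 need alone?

Let Harvester 2's rate be r; then Harvester 1's rate is 4r, so together (4 + 1)r = 5r = 1/10.
Thus r = 1/50 per hour.
Harvester 2 alone: 50 hours; Harvester 1 alone: 25/2 hours.

50 hours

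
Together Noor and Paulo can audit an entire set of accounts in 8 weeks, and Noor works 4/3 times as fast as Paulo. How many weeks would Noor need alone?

Let Paulo's rate be r; then Noor's rate is (4/3)r, so together (4/3 + 1)r = (7/3)r = 1/8.
Thus r = 3/56 per week.
Paulo alone: 56/3 weeks; Noor alone: 14 weeks.

14 weeks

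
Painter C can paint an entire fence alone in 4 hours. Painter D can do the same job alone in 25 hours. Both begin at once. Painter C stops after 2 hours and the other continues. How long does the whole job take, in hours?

In the first 2 hours the combined rate is 29/100, so 29/50 of the job is done, leaving 21/50.
After Painter C leaves the rate is 1/25 per hour; the remaining 21/50 takes 21/2 hours.
Total = 2 + 21/2 = 25/2 hours.

25/2 hours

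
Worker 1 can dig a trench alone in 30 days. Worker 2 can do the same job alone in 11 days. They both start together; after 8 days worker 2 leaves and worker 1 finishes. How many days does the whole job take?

In the first 8 days the combined rate is 41/330, so 164/165 of the job is done, leaving 1/165.
After worker 2 leaves the rate is 1/30 per day; the remaining 1/165 takes 2/11 days.
Total = 8 + 2/11 = 90/11 days.

90/11 days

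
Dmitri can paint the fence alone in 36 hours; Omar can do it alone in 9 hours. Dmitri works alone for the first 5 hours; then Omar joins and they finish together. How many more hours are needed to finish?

In 5 hours Dmitri does 5/36 of the job, leaving 31/36.
Dmitri and Omar together work at 5/36 per hour, so finishing takes 31/36 ÷ 5/36 = 31/5 hours.

31/5 hours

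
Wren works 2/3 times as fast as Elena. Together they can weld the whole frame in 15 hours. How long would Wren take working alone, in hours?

75/2 hours

Let Elena's rate be r; then Wren's rate is (2/3)r, so together (2/3 + 1)r = (5/3)r = 1/15.
Thus r = 1/25 per hour.
Elena alone: 25 hours; Wren alone: 75/2 hours.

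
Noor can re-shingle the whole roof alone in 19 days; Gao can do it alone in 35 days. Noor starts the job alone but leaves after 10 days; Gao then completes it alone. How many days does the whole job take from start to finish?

505/19 days

In 10 days Noor does 10/19 of the job, leaving 9/19.
Gao works at 1/35 per day, so finishing takes 9/19 ÷ 1/35 = 315/19 days.
Total time = 10 + 315/19 = 505/19 days.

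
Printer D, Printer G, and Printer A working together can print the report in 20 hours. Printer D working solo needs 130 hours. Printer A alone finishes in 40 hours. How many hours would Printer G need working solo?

Combined rate is 1/20 per hour.
Known contribution: 1/130 + 1/40 = (4 + 13)/520 = 17/520 per hour.
So Printer G's rate is 1/20 − 17/520 = 9/520, meaning 520/9 hours alone.

520/9 hours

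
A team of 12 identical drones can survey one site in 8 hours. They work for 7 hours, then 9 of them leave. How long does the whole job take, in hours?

11 hours

One drone does 1/96 of the job per hour.
After 7 hours with 12 drones, 7/8 is done (1/8 left).
With 3 drones the rate is 3/96 = 1/32, so the rest takes 1/8 ÷ 1/32 = 4 hours.
Total = 7 + 4 = 11 hours.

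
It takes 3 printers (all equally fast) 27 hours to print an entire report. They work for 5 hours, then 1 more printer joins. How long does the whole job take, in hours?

43/2 hours

One printer does 1/81 of the job per hour.
After 5 hours with 3 printers, 5/27 is done (22/27 left).
With 4 printers the rate is 4/81, so the rest takes 22/27 ÷ 4/81 = 33/2 hours.
Total = 5 + 33/2 = 43/2 hours.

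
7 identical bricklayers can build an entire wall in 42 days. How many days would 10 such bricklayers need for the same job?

147/5 days

Total work is 7·42 = 294 bricklayer-days.
With 10 bricklayers: 294/10 = 147/5 days.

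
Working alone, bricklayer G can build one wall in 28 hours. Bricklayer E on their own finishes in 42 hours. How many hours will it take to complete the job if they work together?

84/5 hours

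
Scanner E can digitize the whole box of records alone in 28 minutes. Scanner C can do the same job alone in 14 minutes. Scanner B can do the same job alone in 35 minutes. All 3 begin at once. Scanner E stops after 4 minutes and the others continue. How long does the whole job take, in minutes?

60/7 minutes

In the first 4 minutes the combined rate is 19/140, so 19/35 of the job is done, leaving 16/35.
After Scanner E leaves the rate is 1/10 per minute; the remaining 16/35 takes 32/7 minutes.
Total = 4 + 32/7 = 60/7 minutes.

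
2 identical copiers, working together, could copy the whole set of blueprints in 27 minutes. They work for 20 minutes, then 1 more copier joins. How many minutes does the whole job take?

74/3 minutes

One copier does 1/54 of the job per minute.
After 20 minutes with 2 copiers, 20/27 is done (7/27 left).
With 3 copiers the rate is 3/54 = 1/18, so the rest takes 7/27 ÷ 1/18 = 14/3 minutes.
Total = 20 + 14/3 = 74/3 minutes.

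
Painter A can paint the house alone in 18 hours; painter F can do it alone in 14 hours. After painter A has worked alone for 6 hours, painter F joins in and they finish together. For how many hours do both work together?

21/4 hours

In 6 hours painter A does 6/18 = 1/3 of the job, leaving 2/3.
Painter A and painter F together work at 8/63 per hour, so finishing takes 2/3 ÷ 8/63 = 21/4 hours.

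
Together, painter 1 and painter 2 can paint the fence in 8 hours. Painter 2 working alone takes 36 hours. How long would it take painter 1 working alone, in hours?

Combined rate is 1/8 per hour.
Known contribution: 1/36 per hour.
So painter 1's rate is 1/8 − 1/36 = 7/72, meaning 72/7 hours alone.

72/7 hours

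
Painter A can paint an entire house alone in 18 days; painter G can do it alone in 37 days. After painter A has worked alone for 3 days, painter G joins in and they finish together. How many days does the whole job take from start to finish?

In 3 days painter A does 3/18 = 1/6 of the job, leaving 5/6.
Painter A and painter G together work at 55/666 per day, so finishing takes 5/6 ÷ 55/666 = 111/11 days.
Total time = 3 + 111/11 = 144/11 days.

144/11 days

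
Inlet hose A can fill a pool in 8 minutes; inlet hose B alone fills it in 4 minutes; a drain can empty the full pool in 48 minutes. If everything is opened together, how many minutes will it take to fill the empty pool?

Net rate = 1/8 + 1/4 − 1/48 = (6 + 12 − 1)/48 = 17/48 per minute.
Filling time = 1 ÷ (17/48) = 48/17 minutes.

48/17 minutes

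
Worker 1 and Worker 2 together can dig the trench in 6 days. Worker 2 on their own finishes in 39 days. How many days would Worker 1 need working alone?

78/11 days

Combined rate is 1/6 per day.
Known contribution: 1/39 per day.
So Worker 1's rate is 1/6 − 1/39 = 11/78, meaning 78/11 days alone.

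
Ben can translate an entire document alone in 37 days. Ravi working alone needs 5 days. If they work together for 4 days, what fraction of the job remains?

Combined rate: 1/37 + 1/5 = (5 + 37)/185 = 42/185 per day.
In 4 days they complete 4·42/185 = 168/185 of the job.
So 17/185 remains.

17/185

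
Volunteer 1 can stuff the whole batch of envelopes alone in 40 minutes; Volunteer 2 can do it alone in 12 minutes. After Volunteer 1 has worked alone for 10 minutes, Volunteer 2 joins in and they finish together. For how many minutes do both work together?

In 10 minutes Volunteer 1 does 10/40 = 1/4 of the job, leaving 3/4.
Volunteer 1 and Volunteer 2 together work at 13/120 per minute, so finishing takes 3/4 ÷ 13/120 = 90/13 minutes.

90/13 minutes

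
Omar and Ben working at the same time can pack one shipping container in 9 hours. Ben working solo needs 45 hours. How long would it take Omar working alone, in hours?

Combined rate is 1/9 per hour.
Known contribution: 1/45 per hour.
So Omar's rate is 1/9 − 1/45 = 4/45, meaning 45/4 hours alone.

45/4 hours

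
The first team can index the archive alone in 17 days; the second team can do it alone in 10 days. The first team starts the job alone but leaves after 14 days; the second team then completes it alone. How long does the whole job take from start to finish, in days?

268/17 days

In 14 days the first team does 14/17 of the job, leaving 3/17.
The second team works at 1/10 per day, so finishing takes 3/17 ÷ 1/10 = 30/17 days.
Total time = 14 + 30/17 = 268/17 days.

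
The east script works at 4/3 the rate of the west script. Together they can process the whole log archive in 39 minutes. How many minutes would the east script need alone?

Let the west script's rate be r; then the east script's rate is (4/3)r, so together (4/3 + 1)r = (7/3)r = 1/39.
Thus r = 1/91 per minute.
The west script alone: 91 minutes; the east script alone: 273/4 minutes.

273/4 minutes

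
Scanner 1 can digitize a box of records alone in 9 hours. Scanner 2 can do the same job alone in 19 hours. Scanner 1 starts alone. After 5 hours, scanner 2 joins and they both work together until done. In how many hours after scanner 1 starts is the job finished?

54/7 hours

In the first 5 hours scanner 1 alone does 5/9 of the job, leaving 4/9.
Once everyone is working, combined rate: 1/9 + 1/19 = (19 + 9)/171 = 28/171 per hour.
Remaining 4/9 at 28/171 per hour takes 19/7 hours.
Total from the start = 5 + 19/7 = 54/7 hours.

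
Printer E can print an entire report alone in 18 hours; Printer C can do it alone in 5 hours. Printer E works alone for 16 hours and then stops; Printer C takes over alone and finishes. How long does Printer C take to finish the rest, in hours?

In 16 hours Printer E does 16/18 = 8/9 of the job, leaving 1/9.
Printer C works at 1/5 per hour, so finishing takes 1/9 ÷ 1/5 = 5/9 hours.

5/9 hours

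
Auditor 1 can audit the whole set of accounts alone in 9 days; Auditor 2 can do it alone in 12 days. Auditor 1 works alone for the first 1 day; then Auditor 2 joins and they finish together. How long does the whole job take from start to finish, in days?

39/7 days

In 1 day Auditor 1 does 1/9 of the job, leaving 8/9.
Auditor 1 and Auditor 2 together work at 7/36 per day, so finishing takes 8/9 ÷ 7/36 = 32/7 days.
Total time = 1 + 32/7 = 39/7 days.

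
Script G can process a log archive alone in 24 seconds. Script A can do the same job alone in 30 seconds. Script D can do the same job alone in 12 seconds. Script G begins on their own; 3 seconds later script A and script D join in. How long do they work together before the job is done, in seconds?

105/19 seconds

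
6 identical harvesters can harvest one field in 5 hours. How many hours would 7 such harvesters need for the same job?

Total work is 6·5 = 30 harvester-hours.
With 7 harvesters: 30/7 hours.

30/7 hours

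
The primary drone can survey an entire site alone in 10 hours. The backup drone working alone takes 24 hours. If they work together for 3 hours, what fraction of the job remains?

23/40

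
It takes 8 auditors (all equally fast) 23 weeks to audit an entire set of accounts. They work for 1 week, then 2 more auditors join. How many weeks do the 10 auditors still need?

One auditor does 1/184 of the job per week.
After 1 week with 8 auditors, 1/23 is done (22/23 left).
With 10 auditors the rate is 10/184 = 5/92, so the rest takes 22/23 ÷ 5/92 = 88/5 weeks.

88/5 weeks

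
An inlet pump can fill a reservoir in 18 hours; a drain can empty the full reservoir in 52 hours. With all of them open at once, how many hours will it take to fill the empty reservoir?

468/17 hours

Net rate = 1/18 − 1/52 = (26 − 9)/468 = 17/468 per hour.
Filling time = 1 ÷ (17/468) = 468/17 hours.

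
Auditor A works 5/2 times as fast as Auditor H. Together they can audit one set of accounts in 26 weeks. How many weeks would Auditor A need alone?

182/5 weeks

Let Auditor H's rate be r; then Auditor A's rate is (5/2)r, so together (5/2 + 1)r = (7/2)r = 1/26.
Thus r = 1/91 per week.
Auditor H alone: 91 weeks; Auditor A alone: 182/5 weeks.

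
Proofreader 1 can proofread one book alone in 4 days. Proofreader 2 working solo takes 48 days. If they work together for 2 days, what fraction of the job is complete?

Combined rate: 1/4 + 1/48 = (12 + 1)/48 = 13/48 per day.
In 2 days they complete 2·13/48 = 13/24 of the job.

13/24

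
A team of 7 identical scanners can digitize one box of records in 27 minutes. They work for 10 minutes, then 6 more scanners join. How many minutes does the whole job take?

249/13 minutes

One scanner does 1/189 of the job per minute.
After 10 minutes with 7 scanners, 10/27 is done (17/27 left).
With 13 scanners the rate is 13/189, so the rest takes 17/27 ÷ 13/189 = 119/13 minutes.
Total = 10 + 119/13 = 249/13 minutes.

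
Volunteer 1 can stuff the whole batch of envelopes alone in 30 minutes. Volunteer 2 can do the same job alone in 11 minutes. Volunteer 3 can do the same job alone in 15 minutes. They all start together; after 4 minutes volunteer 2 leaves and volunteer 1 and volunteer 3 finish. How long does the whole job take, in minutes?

70/11 minutes

In the first 4 minutes the combined rate is 21/110, so 42/55 of the job is done, leaving 13/55.
After volunteer 2 leaves the rate is 1/10 per minute; the remaining 13/55 takes 26/11 minutes.
Total = 4 + 26/11 = 70/11 minutes.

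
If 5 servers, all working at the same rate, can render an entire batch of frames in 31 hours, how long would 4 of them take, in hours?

155/4 hours

Total work is 5·31 = 155 server-hours.
With 4 servers: 155/4 hours.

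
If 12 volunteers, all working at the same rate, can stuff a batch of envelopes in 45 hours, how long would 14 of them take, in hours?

270/7 hours

Total work is 12·45 = 540 volunteer-hours.
With 14 volunteers: 540/14 = 270/7 hours.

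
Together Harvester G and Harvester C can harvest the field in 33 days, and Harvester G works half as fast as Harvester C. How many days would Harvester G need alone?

Let Harvester C's rate be r; then Harvester G's rate is (1/2)r, so together (1/2 + 1)r = (3/2)r = 1/33.
Thus r = 2/99 per day.
Harvester C alone: 99/2 days; Harvester G alone: 99 days.

99 days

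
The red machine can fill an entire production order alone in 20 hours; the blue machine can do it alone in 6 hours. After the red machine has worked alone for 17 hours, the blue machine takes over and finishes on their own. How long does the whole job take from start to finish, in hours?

In 17 hours the red machine does 17/20 of the job, leaving 3/20.
The blue machine works at 1/6 per hour, so finishing takes 3/20 ÷ 1/6 = 9/10 hours.
Total time = 17 + 9/10 = 179/10 hours.

179/10 hours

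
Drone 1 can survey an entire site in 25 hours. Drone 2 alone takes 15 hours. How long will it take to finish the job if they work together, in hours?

75/8 hours

Combined rate: 1/25 + 1/15 = (3 + 5)/75 = 8/75 per hour.
Time = 1 ÷ (8/75) = 75/8 hours.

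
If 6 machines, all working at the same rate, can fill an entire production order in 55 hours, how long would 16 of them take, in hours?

165/8 hours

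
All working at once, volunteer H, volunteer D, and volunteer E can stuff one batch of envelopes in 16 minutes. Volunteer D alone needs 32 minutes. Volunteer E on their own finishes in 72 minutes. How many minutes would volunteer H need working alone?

288/5 minutes

Combined rate is 1/16 per minute.
Known contribution: 1/32 + 1/72 = (9 + 4)/288 = 13/288 per minute.
So volunteer H's rate is 1/16 − 13/288 = 5/288, meaning 288/5 minutes alone.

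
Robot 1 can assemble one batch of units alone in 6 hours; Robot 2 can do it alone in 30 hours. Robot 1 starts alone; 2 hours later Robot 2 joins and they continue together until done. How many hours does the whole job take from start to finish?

16/3 hours

In 2 hours Robot 1 does 2/6 = 1/3 of the job, leaving 2/3.
Robot 1 and Robot 2 together work at 1/5 per hour, so finishing takes 2/3 ÷ 1/5 = 10/3 hours.
Total time = 2 + 10/3 = 16/3 hours.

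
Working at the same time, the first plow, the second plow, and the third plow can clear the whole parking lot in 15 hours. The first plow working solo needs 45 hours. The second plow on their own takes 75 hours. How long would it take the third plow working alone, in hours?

Combined rate is 1/15 per hour.
Known contribution: 1/45 + 1/75 = (5 + 3)/225 = 8/225 per hour.
So the third plow's rate is 1/15 − 8/225 = 7/225, meaning 225/7 hours alone.

225/7 hours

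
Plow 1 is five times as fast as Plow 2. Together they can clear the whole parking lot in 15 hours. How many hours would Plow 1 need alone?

18 hours

Let Plow 2's rate be r; then Plow 1's rate is 5r, so together (5 + 1)r = 6r = 1/15.
Thus r = 1/90 per hour.
Plow 2 alone: 90 hours; Plow 1 alone: 18 hours.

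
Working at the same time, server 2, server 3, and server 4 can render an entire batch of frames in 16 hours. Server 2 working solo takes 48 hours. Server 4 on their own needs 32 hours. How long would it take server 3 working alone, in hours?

Combined rate is 1/16 per hour.
Known contribution: 1/48 + 1/32 = (2 + 3)/96 = 5/96 per hour.
So server 3's rate is 1/16 − 5/96 = 1/96, meaning 96 hours alone.

96 hours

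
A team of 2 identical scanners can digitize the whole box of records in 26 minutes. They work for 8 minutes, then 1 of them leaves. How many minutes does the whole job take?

44 minutes

One scanner does 1/52 of the job per minute.
After 8 minutes with 2 scanners, 4/13 is done (9/13 left).
With 1 scanner the rate is 1/52, so the rest takes 9/13 ÷ 1/52 = 36 minutes.
Total = 8 + 36 = 44 minutes.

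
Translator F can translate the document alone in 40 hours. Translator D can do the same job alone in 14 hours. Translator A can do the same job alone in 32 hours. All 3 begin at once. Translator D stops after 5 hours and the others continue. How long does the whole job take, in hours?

In the first 5 hours the combined rate is 143/1120, so 143/224 of the job is done, leaving 81/224.
After Translator D leaves the rate is 9/160 per hour; the remaining 81/224 takes 45/7 hours.
Total = 5 + 45/7 = 80/7 hours.

80/7 hours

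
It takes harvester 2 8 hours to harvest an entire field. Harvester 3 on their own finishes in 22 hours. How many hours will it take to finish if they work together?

88/15 hours

Combined rate: 1/8 + 1/22 = (11 + 4)/88 = 15/88 per hour.
Time = 1 ÷ (15/88) = 88/15 hours.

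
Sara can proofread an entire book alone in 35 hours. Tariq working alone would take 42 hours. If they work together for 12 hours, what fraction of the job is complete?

22/35

Combined rate: 1/35 + 1/42 = (6 + 5)/210 = 11/210 per hour.
In 12 hours they complete 12·11/210 = 22/35 of the job.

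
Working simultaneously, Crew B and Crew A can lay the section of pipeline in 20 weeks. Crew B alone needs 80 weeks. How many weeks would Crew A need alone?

80/3 weeks

Combined rate is 1/20 per week.
Known contribution: 1/80 per week.
So Crew A's rate is 1/20 − 1/80 = 3/80, meaning 80/3 weeks alone.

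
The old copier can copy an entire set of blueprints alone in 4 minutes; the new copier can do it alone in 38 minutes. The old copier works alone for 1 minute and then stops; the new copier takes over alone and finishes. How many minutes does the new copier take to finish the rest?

57/2 minutes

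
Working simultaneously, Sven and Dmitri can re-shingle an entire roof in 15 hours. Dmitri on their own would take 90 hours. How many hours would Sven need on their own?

Combined rate is 1/15 per hour.
Known contribution: 1/90 per hour.
So Sven's rate is 1/15 − 1/90 = 1/18, meaning 18 hours alone.

18 hours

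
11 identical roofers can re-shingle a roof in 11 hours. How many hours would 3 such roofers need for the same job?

Total work is 11·11 = 121 roofer-hours.
With 3 roofers: 121/3 hours.

121/3 hours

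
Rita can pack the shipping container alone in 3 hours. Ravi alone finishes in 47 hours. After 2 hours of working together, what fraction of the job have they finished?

Combined rate: 1/3 + 1/47 = (47 + 3)/141 = 50/141 per hour.
In 2 hours they complete 2·50/141 = 100/141 of the job.

100/141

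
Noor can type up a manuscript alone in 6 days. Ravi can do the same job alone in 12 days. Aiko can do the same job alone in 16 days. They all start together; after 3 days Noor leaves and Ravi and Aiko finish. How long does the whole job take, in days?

24/7 days

In the first 3 days the combined rate is 5/16, so 15/16 of the job is done, leaving 1/16.
After Noor leaves the rate is 7/48 per day; the remaining 1/16 takes 3/7 days.
Total = 3 + 3/7 = 24/7 days.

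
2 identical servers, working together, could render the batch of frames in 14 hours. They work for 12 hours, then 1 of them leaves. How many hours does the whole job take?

16 hours

One server does 1/28 of the job per hour.
After 12 hours with 2 servers, 6/7 is done (1/7 left).
With 1 server the rate is 1/28, so the rest takes 1/7 ÷ 1/28 = 4 hours.
Total = 12 + 4 = 16 hours.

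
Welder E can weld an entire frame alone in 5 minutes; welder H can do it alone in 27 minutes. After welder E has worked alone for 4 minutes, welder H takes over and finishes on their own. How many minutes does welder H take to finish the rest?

In 4 minutes welder E does 4/5 of the job, leaving 1/5.
Welder H works at 1/27 per minute, so finishing takes 1/5 ÷ 1/27 = 27/5 minutes.

27/5 minutes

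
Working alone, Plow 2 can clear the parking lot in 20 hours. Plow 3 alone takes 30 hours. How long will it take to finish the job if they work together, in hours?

Combined rate: 1/20 + 1/30 = (3 + 2)/60 = 5/60 = 1/12 per hour.
Time = 1 ÷ (1/12) = 12 hours.

12 hours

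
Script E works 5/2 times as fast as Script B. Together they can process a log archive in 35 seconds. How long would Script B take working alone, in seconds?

Let Script B's rate be r; then Script E's rate is (5/2)r, so together (5/2 + 1)r = (7/2)r = 1/35.
Thus r = 2/245 per second.
Script B alone: 245/2 seconds; Script E alone: 49 seconds.

245/2 seconds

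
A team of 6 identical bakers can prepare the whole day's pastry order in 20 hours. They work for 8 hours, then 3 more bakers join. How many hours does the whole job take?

16 hours

One baker does 1/120 of the job per hour.
After 8 hours with 6 bakers, 2/5 is done (3/5 left).
With 9 bakers the rate is 9/120 = 3/40, so the rest takes 3/5 ÷ 3/40 = 8 hours.
Total = 8 + 8 = 16 hours.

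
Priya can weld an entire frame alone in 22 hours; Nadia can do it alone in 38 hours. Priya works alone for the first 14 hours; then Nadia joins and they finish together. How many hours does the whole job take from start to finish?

286/15 hours

In 14 hours Priya does 14/22 = 7/11 of the job, leaving 4/11.
Priya and Nadia together work at 15/209 per hour, so finishing takes 4/11 ÷ 15/209 = 76/15 hours.
Total time = 14 + 76/15 = 286/15 hours.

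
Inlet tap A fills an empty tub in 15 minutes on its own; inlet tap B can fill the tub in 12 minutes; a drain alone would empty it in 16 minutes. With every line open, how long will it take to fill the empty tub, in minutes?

Net rate = 1/15 + 1/12 − 1/16 = (16 + 20 − 15)/240 = 21/240 = 7/80 per minute.
Filling time = 1 ÷ (7/80) = 80/7 minutes.

80/7 minutes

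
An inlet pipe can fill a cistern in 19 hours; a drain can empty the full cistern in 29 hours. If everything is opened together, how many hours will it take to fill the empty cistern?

Net rate = 1/19 − 1/29 = (29 − 19)/551 = 10/551 per hour.
Filling time = 1 ÷ (10/551) = 551/10 hours.

551/10 hours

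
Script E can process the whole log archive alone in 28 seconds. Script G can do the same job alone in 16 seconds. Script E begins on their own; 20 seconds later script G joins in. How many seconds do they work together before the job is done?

In the first 20 seconds script E alone does 20/28 = 5/7 of the job, leaving 2/7.
Once everyone is working, combined rate: 1/28 + 1/16 = (4 + 7)/112 = 11/112 per second.
Remaining 2/7 at 11/112 per second takes 32/11 seconds.

32/11 seconds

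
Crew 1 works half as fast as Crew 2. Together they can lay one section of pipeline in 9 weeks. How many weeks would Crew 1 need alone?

27 weeks

Let Crew 2's rate be r; then Crew 1's rate is (1/2)r, so together (1/2 + 1)r = (3/2)r = 1/9.
Thus r = 2/27 per week.
Crew 2 alone: 27/2 weeks; Crew 1 alone: 27 weeks.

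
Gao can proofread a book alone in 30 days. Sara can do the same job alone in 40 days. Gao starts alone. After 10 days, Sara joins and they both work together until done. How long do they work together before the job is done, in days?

80/7 days

In the first 10 days Gao alone does 10/30 = 1/3 of the job, leaving 2/3.
Once everyone is working, combined rate: 1/30 + 1/40 = (4 + 3)/120 = 7/120 per day.
Remaining 2/3 at 7/120 per day takes 80/7 days.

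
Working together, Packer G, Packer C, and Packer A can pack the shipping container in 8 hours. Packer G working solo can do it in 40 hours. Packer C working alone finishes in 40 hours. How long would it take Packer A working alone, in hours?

40/3 hours

Combined rate is 1/8 per hour.
Known contribution: 1/40 + 1/40 = (1 + 1)/40 = 2/40 = 1/20 per hour.
So Packer A's rate is 1/8 − 1/20 = 3/40, meaning 40/3 hours alone.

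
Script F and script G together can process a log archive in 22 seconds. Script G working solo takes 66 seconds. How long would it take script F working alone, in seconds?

33 seconds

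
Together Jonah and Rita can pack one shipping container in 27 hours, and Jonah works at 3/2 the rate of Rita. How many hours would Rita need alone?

135/2 hours

Let Rita's rate be r; then Jonah's rate is (3/2)r, so together (3/2 + 1)r = (5/2)r = 1/27.
Thus r = 2/135 per hour.
Rita alone: 135/2 hours; Jonah alone: 45 hours.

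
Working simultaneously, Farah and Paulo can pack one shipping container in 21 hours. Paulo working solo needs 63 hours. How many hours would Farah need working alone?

63/2 hours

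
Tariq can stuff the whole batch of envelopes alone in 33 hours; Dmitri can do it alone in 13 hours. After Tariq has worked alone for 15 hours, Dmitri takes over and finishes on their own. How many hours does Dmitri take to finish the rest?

In 15 hours Tariq does 15/33 = 5/11 of the job, leaving 6/11.
Dmitri works at 1/13 per hour, so finishing takes 6/11 ÷ 1/13 = 78/11 hours.

78/11 hours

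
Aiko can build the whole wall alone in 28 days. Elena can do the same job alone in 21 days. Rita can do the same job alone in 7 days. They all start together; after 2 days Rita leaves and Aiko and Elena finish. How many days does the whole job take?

In the first 2 days the combined rate is 19/84, so 19/42 of the job is done, leaving 23/42.
After Rita leaves the rate is 1/12 per day; the remaining 23/42 takes 46/7 days.
Total = 2 + 46/7 = 60/7 days.

60/7 days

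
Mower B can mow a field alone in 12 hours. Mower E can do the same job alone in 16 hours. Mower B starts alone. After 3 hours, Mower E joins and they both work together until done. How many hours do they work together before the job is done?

36/7 hours

In the first 3 hours Mower B alone does 3/12 = 1/4 of the job, leaving 3/4.
Once everyone is working, combined rate: 1/12 + 1/16 = (4 + 3)/48 = 7/48 per hour.
Remaining 3/4 at 7/48 per hour takes 36/7 hours.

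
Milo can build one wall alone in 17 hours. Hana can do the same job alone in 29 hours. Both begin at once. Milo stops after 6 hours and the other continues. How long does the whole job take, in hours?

In the first 6 hours the combined rate is 46/493, so 276/493 of the job is done, leaving 217/493.
After Milo leaves the rate is 1/29 per hour; the remaining 217/493 takes 217/17 hours.
Total = 6 + 217/17 = 319/17 hours.

319/17 hours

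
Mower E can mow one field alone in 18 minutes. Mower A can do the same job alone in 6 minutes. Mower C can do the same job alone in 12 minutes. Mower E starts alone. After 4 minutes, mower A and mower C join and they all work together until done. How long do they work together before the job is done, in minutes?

In the first 4 minutes mower E alone does 4/18 = 2/9 of the job, leaving 7/9.
Once everyone is working, combined rate: 1/18 + 1/6 + 1/12 = (2 + 6 + 3)/36 = 11/36 per minute.
Remaining 7/9 at 11/36 per minute takes 28/11 minutes.

28/11 minutes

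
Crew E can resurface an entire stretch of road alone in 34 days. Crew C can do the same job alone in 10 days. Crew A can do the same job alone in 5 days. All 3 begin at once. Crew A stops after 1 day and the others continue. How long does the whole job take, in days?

68/11 days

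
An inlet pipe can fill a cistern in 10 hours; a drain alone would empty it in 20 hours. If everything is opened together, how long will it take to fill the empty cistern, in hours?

Net rate = 1/10 − 1/20 = (2 − 1)/20 = 1/20 per hour.
Filling time = 1 ÷ (1/20) = 20 hours.

20 hours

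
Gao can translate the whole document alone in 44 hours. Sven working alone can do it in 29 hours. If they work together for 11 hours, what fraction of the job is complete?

Combined rate: 1/44 + 1/29 = (29 + 44)/1276 = 73/1276 per hour.
In 11 hours they complete 11·73/1276 = 73/116 of the job.

73/116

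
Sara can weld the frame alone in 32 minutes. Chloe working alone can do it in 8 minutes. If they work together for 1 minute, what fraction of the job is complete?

Combined rate: 1/32 + 1/8 = (1 + 4)/32 = 5/32 per minute.
In 1 minute they complete 1·5/32 = 5/32 of the job.

5/32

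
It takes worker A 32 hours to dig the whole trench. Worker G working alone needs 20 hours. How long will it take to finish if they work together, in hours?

With two workers the combined time is the product over the sum: 32·20/(32+20) = 640/52 = 160/13 hours.

160/13 hours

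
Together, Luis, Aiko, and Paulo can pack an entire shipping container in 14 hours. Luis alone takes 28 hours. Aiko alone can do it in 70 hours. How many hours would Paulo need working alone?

140/3 hours

Combined rate is 1/14 per hour.
Known contribution: 1/28 + 1/70 = (5 + 2)/140 = 7/140 = 1/20 per hour.
So Paulo's rate is 1/14 − 1/20 = 3/140, meaning 140/3 hours alone.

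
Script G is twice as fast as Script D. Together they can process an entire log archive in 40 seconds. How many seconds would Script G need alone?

60 seconds

Let Script D's rate be r; then Script G's rate is 2r, so together (2 + 1)r = 3r = 1/40.
Thus r = 1/120 per second.
Script D alone: 120 seconds; Script G alone: 60 seconds.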